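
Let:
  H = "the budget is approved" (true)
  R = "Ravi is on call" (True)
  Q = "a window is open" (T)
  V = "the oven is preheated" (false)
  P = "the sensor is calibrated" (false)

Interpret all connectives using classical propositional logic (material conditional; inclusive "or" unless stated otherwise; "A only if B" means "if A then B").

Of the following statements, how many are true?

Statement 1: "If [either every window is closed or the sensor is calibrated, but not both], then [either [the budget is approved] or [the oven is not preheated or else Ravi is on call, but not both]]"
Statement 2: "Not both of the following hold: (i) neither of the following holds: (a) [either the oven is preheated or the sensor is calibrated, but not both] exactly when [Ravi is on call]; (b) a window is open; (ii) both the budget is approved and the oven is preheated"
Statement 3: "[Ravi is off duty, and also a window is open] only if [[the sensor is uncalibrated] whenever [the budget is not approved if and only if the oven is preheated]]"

Statement 1: Formalization: (not Q xor P) -> (H or (not V xor R))

not Q = not True = False
not Q xor P = False xor False = False
not V = not False = True
not V xor R = True xor True = False
H or (not V xor R) = True or False = True
(not Q xor P) -> (H or (not V xor R)) = False -> True = True
Hence Statement 1 is true.

Statement 2: In symbols: (((V xor P) iff R) nor Q) nand (H and V)

V xor P = False xor False = False
(V xor P) iff R = False iff True = False
((V xor P) iff R) nor Q = False nor True = False
H and V = True and False = False
(((V xor P) iff R) nor Q) nand (H and V) = False nand False = True
Hence Statement 2 is true.

Statement 3: Parsed as (not R and Q) -> ((not H iff V) -> not P)

not R = not True = False
not R and Q = False and True = False
not H = not True = False
not H iff V = False iff False = True
not P = not False = True
(not H iff V) -> not P = True -> True = True
(not R and Q) -> ((not H iff V) -> not P) = False -> True = True
Thus Statement 3 is true.

True statements: 3 (Statement 1, Statement 2, Statement 3).

3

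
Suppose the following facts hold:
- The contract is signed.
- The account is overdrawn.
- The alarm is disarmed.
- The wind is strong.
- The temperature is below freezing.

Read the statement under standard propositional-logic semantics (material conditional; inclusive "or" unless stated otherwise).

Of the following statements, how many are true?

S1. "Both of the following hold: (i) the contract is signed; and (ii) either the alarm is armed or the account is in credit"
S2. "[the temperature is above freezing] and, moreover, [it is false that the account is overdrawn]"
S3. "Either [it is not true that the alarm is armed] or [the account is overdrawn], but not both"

Let P = "the contract is signed" (True), R = "the alarm is armed" (False), Q = "the account is overdrawn" (True), U = "the temperature is below freezing" (True).

S1: This is P and (R or not Q).

not Q = not True = False
R or not Q = False or False = False
P and (R or not Q) = True and False = False
So S1 is false.

S2: This is not U and not Q.

not U = not True = False
not Q = not True = False
not U and not Q = False and False = False
Thus S2 is false.

S3: Parsed as not R xor Q

not R = not False = True
not R xor Q = True xor True = False
Thus S3 is false.

0 of the 3 statements are true (none).

0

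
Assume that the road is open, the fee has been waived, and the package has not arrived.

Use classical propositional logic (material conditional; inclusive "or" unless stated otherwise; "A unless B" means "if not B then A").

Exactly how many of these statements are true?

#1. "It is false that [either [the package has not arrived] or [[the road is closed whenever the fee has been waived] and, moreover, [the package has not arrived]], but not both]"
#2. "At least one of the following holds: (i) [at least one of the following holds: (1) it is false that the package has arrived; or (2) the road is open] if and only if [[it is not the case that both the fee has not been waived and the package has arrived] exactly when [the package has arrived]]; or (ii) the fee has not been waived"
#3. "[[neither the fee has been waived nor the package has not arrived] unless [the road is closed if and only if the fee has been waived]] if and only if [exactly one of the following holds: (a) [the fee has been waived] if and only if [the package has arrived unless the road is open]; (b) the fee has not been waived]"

Let U = "the package has arrived" (F), N = "the fee has been waived" (T), M = "the road is closed" (F).

#1: Formalization: ~(~U xor ((N -> M) & ~U))

~U = ~F = T
N -> M = T -> F = F
~U = ~F = T
(N -> M) & ~U = F & T = F
~U xor ((N -> M) & ~U) = T xor F = T
~(~U xor ((N -> M) & ~U)) = ~T = F
So #1 is false.

#2: In symbols: ((~U | ~M) <-> ((~N nand U) <-> U)) | ~N

~U = ~F = T
~M = ~F = T
~U | ~M = T | T = T
~N = ~T = F
~N nand U = F nand F = T
(~N nand U) <-> U = T <-> F = F
(~U | ~M) <-> ((~N nand U) <-> U) = T <-> F = F
~N = ~T = F
((~U | ~M) <-> ((~N nand U) <-> U)) | ~N = F | F = F
So #2 is false.

#3: Formalization: ((N nor ~U) | (M <-> N)) <-> ((N <-> (U | ~M)) xor ~N)

~U = ~F = T
N nor ~U = T nor T = F
M <-> N = F <-> T = F
(N nor ~U) | (M <-> N) = F | F = F
~M = ~F = T
U | ~M = F | T = T
N <-> (U | ~M) = T <-> T = T
~N = ~T = F
(N <-> (U | ~M)) xor ~N = T xor F = T
((N nor ~U) | (M <-> N)) <-> ((N <-> (U | ~M)) xor ~N) = F <-> T = F
Hence #3 is false.

Count: 0.

0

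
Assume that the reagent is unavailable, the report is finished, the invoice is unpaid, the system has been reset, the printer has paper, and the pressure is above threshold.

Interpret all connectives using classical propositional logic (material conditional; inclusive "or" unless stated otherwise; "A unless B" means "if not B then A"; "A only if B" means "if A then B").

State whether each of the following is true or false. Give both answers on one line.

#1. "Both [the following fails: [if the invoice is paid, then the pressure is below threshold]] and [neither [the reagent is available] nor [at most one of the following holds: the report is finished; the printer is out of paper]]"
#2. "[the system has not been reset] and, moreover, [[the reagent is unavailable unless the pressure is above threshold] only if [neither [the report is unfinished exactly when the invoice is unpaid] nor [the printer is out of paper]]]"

#1 False; #2 False

Let R = "the invoice is paid" (F), V = "the pressure is above threshold" (T), P = "the reagent is available" (F), Q = "the report is finished" (T), U = "the printer has paper" (T), S = "the system has been reset" (T).

#1: This is ~(R -> ~V) & (P nor (Q nand ~U)).

~V = ~T = F
R -> ~V = F -> F = T
~(R -> ~V) = ~T = F
~U = ~T = F
Q nand ~U = T nand F = T
P nor (Q nand ~U) = F nor T = F
~(R -> ~V) & (P nor (Q nand ~U)) = F & F = F
Thus #1 is false.

#2: Parsed as ~S & ((~P | V) -> ((~Q <-> ~R) nor ~U))

~S = ~T = F
~P = ~F = T
~P | V = T | T = T
~Q = ~T = F
~R = ~F = T
~Q <-> ~R = F <-> T = F
~U = ~T = F
(~Q <-> ~R) nor ~U = F nor F = T
(~P | V) -> ((~Q <-> ~R) nor ~U) = T -> T = T
~S & ((~P | V) -> ((~Q <-> ~R) nor ~U)) = F & T = F
Thus #2 is false.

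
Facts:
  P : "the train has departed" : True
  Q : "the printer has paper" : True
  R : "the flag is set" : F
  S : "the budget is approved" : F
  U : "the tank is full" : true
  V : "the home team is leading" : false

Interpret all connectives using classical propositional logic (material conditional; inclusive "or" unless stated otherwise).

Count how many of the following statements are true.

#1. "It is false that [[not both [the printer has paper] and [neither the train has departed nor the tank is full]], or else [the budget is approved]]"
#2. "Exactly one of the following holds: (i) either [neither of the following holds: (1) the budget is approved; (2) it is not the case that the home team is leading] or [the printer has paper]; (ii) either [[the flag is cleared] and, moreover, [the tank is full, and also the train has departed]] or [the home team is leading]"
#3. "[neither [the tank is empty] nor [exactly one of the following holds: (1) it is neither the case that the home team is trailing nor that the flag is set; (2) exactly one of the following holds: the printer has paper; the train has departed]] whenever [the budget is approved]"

1

#1: Formalization: ¬((Q ↑ (P ↓ U)) ∨ S)

P ↓ U = T ↓ T = F
Q ↑ (P ↓ U) = T ↑ F = T
(Q ↑ (P ↓ U)) ∨ S = T ∨ F = T
¬((Q ↑ (P ↓ U)) ∨ S) = ¬T = F
So #1 is false.

#2: Parsed as ((S ↓ ¬V) ∨ Q) ⊕ ((¬R ∧ (U ∧ P)) ∨ V)

¬V = ¬F = T
S ↓ ¬V = F ↓ T = F
(S ↓ ¬V) ∨ Q = F ∨ T = T
¬R = ¬F = T
U ∧ P = T ∧ T = T
¬R ∧ (U ∧ P) = T ∧ T = T
(¬R ∧ (U ∧ P)) ∨ V = T ∨ F = T
((S ↓ ¬V) ∨ Q) ⊕ ((¬R ∧ (U ∧ P)) ∨ V) = T ⊕ T = F
So #2 is false.

#3: Formalization: S → (¬U ↓ ((¬V ↓ R) ⊕ (Q ⊕ P)))

¬U = ¬T = F
¬V = ¬F = T
¬V ↓ R = T ↓ F = F
Q ⊕ P = T ⊕ T = F
(¬V ↓ R) ⊕ (Q ⊕ P) = F ⊕ F = F
¬U ↓ ((¬V ↓ R) ⊕ (Q ⊕ P)) = F ↓ F = T
S → (¬U ↓ ((¬V ↓ R) ⊕ (Q ⊕ P))) = F → T = T
Hence #3 is true.

Count: 1.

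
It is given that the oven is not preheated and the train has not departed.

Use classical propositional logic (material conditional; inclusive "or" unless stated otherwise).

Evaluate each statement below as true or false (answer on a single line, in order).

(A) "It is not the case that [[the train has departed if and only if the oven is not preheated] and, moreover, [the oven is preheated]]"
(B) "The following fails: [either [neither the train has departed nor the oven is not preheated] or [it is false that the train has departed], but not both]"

(A) T / (B) F

Let N = "the train has departed" (F), D = "the oven is preheated" (F).

(A): Formalization: ¬((N ↔ ¬D) ∧ D)

¬D = ¬F = T
N ↔ ¬D = F ↔ T = F
(N ↔ ¬D) ∧ D = F ∧ F = F
¬((N ↔ ¬D) ∧ D) = ¬F = T
Thus (A) is true.

(B): Formalization: ¬((N ↓ ¬D) ⊕ ¬N)

¬D = ¬F = T
N ↓ ¬D = F ↓ T = F
¬N = ¬F = T
(N ↓ ¬D) ⊕ ¬N = F ⊕ T = T
¬((N ↓ ¬D) ⊕ ¬N) = ¬T = F
So (B) is false.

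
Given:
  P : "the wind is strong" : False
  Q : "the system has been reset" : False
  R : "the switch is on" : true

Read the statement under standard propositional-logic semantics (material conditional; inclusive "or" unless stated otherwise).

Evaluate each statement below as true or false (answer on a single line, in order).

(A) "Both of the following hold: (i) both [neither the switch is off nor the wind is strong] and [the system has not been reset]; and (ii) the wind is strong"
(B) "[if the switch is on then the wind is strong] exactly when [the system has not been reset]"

(A) F / (B) F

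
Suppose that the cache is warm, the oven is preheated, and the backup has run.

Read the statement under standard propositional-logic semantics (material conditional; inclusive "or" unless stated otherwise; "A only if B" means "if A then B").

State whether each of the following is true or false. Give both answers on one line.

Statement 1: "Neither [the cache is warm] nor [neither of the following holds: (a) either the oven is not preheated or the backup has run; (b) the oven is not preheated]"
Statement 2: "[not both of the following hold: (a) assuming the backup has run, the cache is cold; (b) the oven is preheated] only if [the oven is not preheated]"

Statement 1 false / Statement 2 false

Let P = "the cache is warm" (T), Q = "the oven is preheated" (T), R = "the backup has run" (T).

Statement 1: In symbols: P ↓ ((¬Q ∨ R) ↓ ¬Q)

¬Q = ¬T = F
¬Q ∨ R = F ∨ T = T
¬Q = ¬T = F
(¬Q ∨ R) ↓ ¬Q = T ↓ F = F
P ↓ ((¬Q ∨ R) ↓ ¬Q) = T ↓ F = F
So Statement 1 is false.

Statement 2: Parsed as ((R → ¬P) ↑ Q) → ¬Q

¬P = ¬T = F
R → ¬P = T → F = F
(R → ¬P) ↑ Q = F ↑ T = T
¬Q = ¬T = F
((R → ¬P) ↑ Q) → ¬Q = T → F = F
So Statement 2 is false.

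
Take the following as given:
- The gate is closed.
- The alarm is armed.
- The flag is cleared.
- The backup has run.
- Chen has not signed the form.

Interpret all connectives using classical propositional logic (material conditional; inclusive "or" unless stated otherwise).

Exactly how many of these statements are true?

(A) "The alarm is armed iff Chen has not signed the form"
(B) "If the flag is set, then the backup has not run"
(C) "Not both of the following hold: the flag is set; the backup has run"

Let Q = "the alarm is armed" (True), U = "Chen has signed the form" (False), R = "the flag is set" (False), S = "the backup has run" (True).

(A): Formalization: Q iff not U

not U = not False = True
Q iff not U = True iff True = True
So (A) is true.

(B): In symbols: R -> not S

not S = not True = False
R -> not S = False -> False = True
Thus (B) is true.

(C): In symbols: R nand S

R nand S = False nand True = True
So (C) is true.

Count: 3.

3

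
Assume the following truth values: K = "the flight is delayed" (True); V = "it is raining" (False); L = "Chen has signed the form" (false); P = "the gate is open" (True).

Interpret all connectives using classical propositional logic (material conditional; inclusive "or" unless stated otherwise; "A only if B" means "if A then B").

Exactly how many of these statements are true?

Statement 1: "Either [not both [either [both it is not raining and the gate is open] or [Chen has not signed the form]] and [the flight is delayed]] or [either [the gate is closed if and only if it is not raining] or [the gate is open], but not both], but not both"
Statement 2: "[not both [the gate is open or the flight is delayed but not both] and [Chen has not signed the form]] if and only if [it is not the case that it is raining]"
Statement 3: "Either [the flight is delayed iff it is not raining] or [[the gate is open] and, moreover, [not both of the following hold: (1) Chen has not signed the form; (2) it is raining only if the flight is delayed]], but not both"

3

Statement 1: In symbols: (((not V and P) or not L) nand K) xor ((not P iff not V) xor P)

not V = not False = True
not V and P = True and True = True
not L = not False = True
(not V and P) or not L = True or True = True
((not V and P) or not L) nand K = True nand True = False
not P = not True = False
not V = not False = True
not P iff not V = False iff True = False
(not P iff not V) xor P = False xor True = True
(((not V and P) or not L) nand K) xor ((not P iff not V) xor P) = False xor True = True
Hence Statement 1 is true.

Statement 2: Formalization: ((P xor K) nand not L) iff not V

P xor K = True xor True = False
not L = not False = True
(P xor K) nand not L = False nand True = True
not V = not False = True
((P xor K) nand not L) iff not V = True iff True = True
Hence Statement 2 is true.

Statement 3: Parsed as (K iff not V) xor (P and (not L nand (V -> K)))

not V = not False = True
K iff not V = True iff True = True
not L = not False = True
V -> K = False -> True = True
not L nand (V -> K) = True nand True = False
P and (not L nand (V -> K)) = True and False = False
(K iff not V) xor (P and (not L nand (V -> K))) = True xor False = True
Thus Statement 3 is true.

True statements: 3 (Statement 1, Statement 2, Statement 3).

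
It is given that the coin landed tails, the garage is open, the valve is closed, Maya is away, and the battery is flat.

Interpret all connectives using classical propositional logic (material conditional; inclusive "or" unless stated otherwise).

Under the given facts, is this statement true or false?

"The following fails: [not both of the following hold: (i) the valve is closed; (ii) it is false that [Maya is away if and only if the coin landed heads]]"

Let Q = "the valve is open" (False), U = "Maya is at home" (False), V = "the coin landed heads" (False).
Formalization: not (not Q nand not (not U iff V))

not Q = not False = True
not U = not False = True
not U iff V = True iff False = False
not (not U iff V) = not False = True
not Q nand not (not U iff V) = True nand True = False
not (not Q nand not (not U iff V)) = not False = True

True.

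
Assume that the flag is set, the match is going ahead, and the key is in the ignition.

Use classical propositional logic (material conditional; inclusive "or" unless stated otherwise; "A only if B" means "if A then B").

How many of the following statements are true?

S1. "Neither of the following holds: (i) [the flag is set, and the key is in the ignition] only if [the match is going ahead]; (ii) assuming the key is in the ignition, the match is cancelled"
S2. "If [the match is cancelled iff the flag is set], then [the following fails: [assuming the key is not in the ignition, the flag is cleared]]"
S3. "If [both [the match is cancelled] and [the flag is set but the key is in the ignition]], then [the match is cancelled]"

Let P = "the flag is set" (True), R = "the key is in the ignition" (True), Q = "the match is cancelled" (False).

S1: Formalization: ((P and R) -> not Q) nor (R -> Q)

P and R = True and True = True
not Q = not False = True
(P and R) -> not Q = True -> True = True
R -> Q = True -> False = False
((P and R) -> not Q) nor (R -> Q) = True nor False = False
So S1 is false.

S2: Parsed as (Q iff P) -> not (not R -> not P)

Q iff P = False iff True = False
not R = not True = False
not P = not True = False
not R -> not P = False -> False = True
not (not R -> not P) = not True = False
(Q iff P) -> not (not R -> not P) = False -> False = True
So S2 is true.

S3: Formalization: (Q and (P and R)) -> Q

P and R = True and True = True
Q and (P and R) = False and True = False
(Q and (P and R)) -> Q = False -> False = True
So S3 is true.

2 of the 3 statements are true (S2, S3).

2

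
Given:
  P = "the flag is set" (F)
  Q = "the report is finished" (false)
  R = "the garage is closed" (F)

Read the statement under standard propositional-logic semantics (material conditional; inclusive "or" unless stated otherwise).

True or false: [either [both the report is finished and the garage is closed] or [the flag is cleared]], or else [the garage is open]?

The statement is true.

In symbols: ((Q and R) or not P) or not R

Q and R = False and False = False
not P = not False = True
(Q and R) or not P = False or True = True
not R = not False = True
((Q and R) or not P) or not R = True or True = True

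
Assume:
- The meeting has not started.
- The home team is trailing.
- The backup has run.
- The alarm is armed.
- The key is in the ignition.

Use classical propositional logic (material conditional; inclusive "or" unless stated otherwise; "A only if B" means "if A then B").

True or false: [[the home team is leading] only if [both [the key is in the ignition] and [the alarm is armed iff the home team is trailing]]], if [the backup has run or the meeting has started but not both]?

Let R = "the backup has run" (True), P = "the meeting has started" (False), Q = "the home team is leading" (False), U = "the key is in the ignition" (True), S = "the alarm is armed" (True).
In symbols: (R xor P) -> (Q -> (U and (S iff not Q)))

R xor P = True xor False = True
not Q = not False = True
S iff not Q = True iff True = True
U and (S iff not Q) = True and True = True
Q -> (U and (S iff not Q)) = False -> True = True
(R xor P) -> (Q -> (U and (S iff not Q))) = True -> True = True

The statement is true.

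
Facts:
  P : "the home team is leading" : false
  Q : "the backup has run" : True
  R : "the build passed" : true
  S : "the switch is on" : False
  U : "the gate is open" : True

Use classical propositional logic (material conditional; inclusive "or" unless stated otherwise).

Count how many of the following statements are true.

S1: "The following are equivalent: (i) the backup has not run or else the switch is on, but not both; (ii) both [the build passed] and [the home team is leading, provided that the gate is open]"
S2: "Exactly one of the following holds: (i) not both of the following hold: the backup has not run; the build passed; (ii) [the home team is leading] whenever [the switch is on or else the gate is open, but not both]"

2

S1: Parsed as (¬Q ⊕ S) ↔ (R ∧ (U → P))

¬Q = ¬T = F
¬Q ⊕ S = F ⊕ F = F
U → P = T → F = F
R ∧ (U → P) = T ∧ F = F
(¬Q ⊕ S) ↔ (R ∧ (U → P)) = F ↔ F = T
Hence S1 is true.

S2: In symbols: (¬Q ↑ R) ⊕ ((S ⊕ U) → P)

¬Q = ¬T = F
¬Q ↑ R = F ↑ T = T
S ⊕ U = F ⊕ T = T
(S ⊕ U) → P = T → F = F
(¬Q ↑ R) ⊕ ((S ⊕ U) → P) = T ⊕ F = T
Thus S2 is true.

2 of the 2 statements are true (S1, S2).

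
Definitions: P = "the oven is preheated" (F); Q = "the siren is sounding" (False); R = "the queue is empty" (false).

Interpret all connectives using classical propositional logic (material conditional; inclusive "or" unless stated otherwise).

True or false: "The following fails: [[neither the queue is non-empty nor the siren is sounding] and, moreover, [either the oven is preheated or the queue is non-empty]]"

The statement is true.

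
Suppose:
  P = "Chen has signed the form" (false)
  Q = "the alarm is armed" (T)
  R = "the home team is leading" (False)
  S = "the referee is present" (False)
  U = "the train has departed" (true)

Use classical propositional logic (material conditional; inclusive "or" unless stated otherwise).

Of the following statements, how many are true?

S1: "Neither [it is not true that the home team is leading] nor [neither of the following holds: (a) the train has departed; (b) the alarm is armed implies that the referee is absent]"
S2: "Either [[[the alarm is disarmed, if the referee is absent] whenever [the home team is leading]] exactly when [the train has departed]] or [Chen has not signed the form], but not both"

0

S1: Formalization: ~R nor (U nor (Q -> ~S))

~R = ~F = T
~S = ~F = T
Q -> ~S = T -> T = T
U nor (Q -> ~S) = T nor T = F
~R nor (U nor (Q -> ~S)) = T nor F = F
Thus S1 is false.

S2: Parsed as ((R -> (~S -> ~Q)) <-> U) xor ~P

~S = ~F = T
~Q = ~T = F
~S -> ~Q = T -> F = F
R -> (~S -> ~Q) = F -> F = T
(R -> (~S -> ~Q)) <-> U = T <-> T = T
~P = ~F = T
((R -> (~S -> ~Q)) <-> U) xor ~P = T xor T = F
Hence S2 is false.

Count: 0.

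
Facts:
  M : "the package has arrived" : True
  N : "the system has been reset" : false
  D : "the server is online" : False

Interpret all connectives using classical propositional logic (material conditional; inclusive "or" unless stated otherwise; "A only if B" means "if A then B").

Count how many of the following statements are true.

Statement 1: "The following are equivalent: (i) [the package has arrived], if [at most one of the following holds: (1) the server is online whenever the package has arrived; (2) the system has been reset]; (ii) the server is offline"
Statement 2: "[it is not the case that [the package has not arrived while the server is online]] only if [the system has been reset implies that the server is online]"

2

Statement 1: Formalization: (((M → D) ↑ N) → M) ↔ ¬D

M → D = T → F = F
(M → D) ↑ N = F ↑ F = T
((M → D) ↑ N) → M = T → T = T
¬D = ¬F = T
(((M → D) ↑ N) → M) ↔ ¬D = T ↔ T = T
Hence Statement 1 is true.

Statement 2: Parsed as ¬(¬M ∧ D) → (N → D)

¬M = ¬T = F
¬M ∧ D = F ∧ F = F
¬(¬M ∧ D) = ¬F = T
N → D = F → F = T
¬(¬M ∧ D) → (N → D) = T → T = T
So Statement 2 is true.

True statements: 2 (Statement 1, Statement 2).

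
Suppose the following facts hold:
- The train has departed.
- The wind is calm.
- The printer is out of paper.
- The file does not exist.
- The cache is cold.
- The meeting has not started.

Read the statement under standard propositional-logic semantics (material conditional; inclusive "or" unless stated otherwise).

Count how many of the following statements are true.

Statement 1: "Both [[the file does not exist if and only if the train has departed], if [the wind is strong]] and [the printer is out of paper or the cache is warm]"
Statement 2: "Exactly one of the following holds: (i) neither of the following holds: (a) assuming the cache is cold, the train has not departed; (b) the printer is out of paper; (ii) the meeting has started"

Let R = "the wind is strong" (F), U = "the file exists" (F), L = "the train has departed" (T), M = "the printer has paper" (F), D = "the cache is warm" (F), Q = "the meeting has started" (F).

Statement 1: In symbols: (R → (¬U ↔ L)) ∧ (¬M ∨ D)

¬U = ¬F = T
¬U ↔ L = T ↔ T = T
R → (¬U ↔ L) = F → T = T
¬M = ¬F = T
¬M ∨ D = T ∨ F = T
(R → (¬U ↔ L)) ∧ (¬M ∨ D) = T ∧ T = T
Hence Statement 1 is true.

Statement 2: In symbols: ((¬D → ¬L) ↓ ¬M) ⊕ Q

¬D = ¬F = T
¬L = ¬T = F
¬D → ¬L = T → F = F
¬M = ¬F = T
(¬D → ¬L) ↓ ¬M = F ↓ T = F
((¬D → ¬L) ↓ ¬M) ⊕ Q = F ⊕ F = F
Hence Statement 2 is false.

True statements: 1 (Statement 1).

1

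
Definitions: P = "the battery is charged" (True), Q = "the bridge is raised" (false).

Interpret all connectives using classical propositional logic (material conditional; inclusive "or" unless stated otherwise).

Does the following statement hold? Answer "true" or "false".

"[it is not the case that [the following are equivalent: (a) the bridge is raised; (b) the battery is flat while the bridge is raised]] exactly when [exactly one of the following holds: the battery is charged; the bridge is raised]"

false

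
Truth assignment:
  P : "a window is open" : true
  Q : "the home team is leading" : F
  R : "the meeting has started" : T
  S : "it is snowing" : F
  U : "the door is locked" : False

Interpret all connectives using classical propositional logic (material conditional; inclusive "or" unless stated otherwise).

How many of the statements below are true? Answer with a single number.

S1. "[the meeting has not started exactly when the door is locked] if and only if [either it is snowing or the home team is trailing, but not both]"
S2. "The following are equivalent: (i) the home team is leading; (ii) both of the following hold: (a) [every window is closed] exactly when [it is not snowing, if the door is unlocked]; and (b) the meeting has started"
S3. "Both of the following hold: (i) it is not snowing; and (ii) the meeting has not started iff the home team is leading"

S1: This is (not R iff U) iff (S xor not Q).

not R = not True = False
not R iff U = False iff False = True
not Q = not False = True
S xor not Q = False xor True = True
(not R iff U) iff (S xor not Q) = True iff True = True
Thus S1 is true.

S2: Formalization: Q iff ((not P iff (not U -> not S)) and R)

not P = not True = False
not U = not False = True
not S = not False = True
not U -> not S = True -> True = True
not P iff (not U -> not S) = False iff True = False
(not P iff (not U -> not S)) and R = False and True = False
Q iff ((not P iff (not U -> not S)) and R) = False iff False = True
So S2 is true.

S3: This is not S and (not R iff Q).

not S = not False = True
not R = not True = False
not R iff Q = False iff False = True
not S and (not R iff Q) = True and True = True
Thus S3 is true.

True statements: 3.

3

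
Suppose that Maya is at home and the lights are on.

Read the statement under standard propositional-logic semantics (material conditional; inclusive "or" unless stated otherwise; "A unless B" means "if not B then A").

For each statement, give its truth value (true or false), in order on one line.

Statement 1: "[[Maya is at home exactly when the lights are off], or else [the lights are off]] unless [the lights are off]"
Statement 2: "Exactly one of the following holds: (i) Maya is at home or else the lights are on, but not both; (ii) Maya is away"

Statement 1 F; Statement 2 F

Let P = "Maya is at home" (T), Q = "the lights are on" (T).

Statement 1: Parsed as ((P <-> ~Q) | ~Q) | ~Q

~Q = ~T = F
P <-> ~Q = T <-> F = F
~Q = ~T = F
(P <-> ~Q) | ~Q = F | F = F
~Q = ~T = F
((P <-> ~Q) | ~Q) | ~Q = F | F = F
Thus Statement 1 is false.

Statement 2: This is (P xor Q) xor ~P.

P xor Q = T xor T = F
~P = ~T = F
(P xor Q) xor ~P = F xor F = F
So Statement 2 is false.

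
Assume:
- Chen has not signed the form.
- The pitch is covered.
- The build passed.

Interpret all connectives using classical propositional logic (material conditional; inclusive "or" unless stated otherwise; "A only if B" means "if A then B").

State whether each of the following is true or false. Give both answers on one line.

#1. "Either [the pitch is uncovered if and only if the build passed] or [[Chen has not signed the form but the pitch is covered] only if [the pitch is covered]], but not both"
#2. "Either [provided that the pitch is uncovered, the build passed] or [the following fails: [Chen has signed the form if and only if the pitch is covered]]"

#1 True, #2 True

Let Q = "the pitch is covered" (T), R = "the build passed" (T), P = "Chen has signed the form" (F).

#1: Formalization: (¬Q ↔ R) ⊕ ((¬P ∧ Q) → Q)

¬Q = ¬T = F
¬Q ↔ R = F ↔ T = F
¬P = ¬F = T
¬P ∧ Q = T ∧ T = T
(¬P ∧ Q) → Q = T → T = T
(¬Q ↔ R) ⊕ ((¬P ∧ Q) → Q) = F ⊕ T = T
Hence #1 is true.

#2: Parsed as (¬Q → R) ∨ ¬(P ↔ Q)

¬Q = ¬T = F
¬Q → R = F → T = T
P ↔ Q = F ↔ T = F
¬(P ↔ Q) = ¬F = T
(¬Q → R) ∨ ¬(P ↔ Q) = T ∨ T = T
Hence #2 is true.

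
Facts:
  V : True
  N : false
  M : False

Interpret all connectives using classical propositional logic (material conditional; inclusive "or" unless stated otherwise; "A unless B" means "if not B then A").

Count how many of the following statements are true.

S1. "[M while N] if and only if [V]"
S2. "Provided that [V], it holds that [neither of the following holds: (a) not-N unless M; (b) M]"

S1: Parsed as (M and N) iff V

M and N = False and False = False
(M and N) iff V = False iff True = False
Hence S1 is false.

S2: Formalization: V -> ((not N or M) nor M)

not N = not False = True
not N or M = True or False = True
(not N or M) nor M = True nor False = False
V -> ((not N or M) nor M) = True -> False = False
Hence S2 is false.

True statements: 0 (none).

0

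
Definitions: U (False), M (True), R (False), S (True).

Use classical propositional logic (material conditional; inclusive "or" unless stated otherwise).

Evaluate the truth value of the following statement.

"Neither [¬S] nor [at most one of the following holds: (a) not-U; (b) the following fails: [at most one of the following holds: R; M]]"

false

This is ~S nor (~U nand ~(R nand M)).

~S = ~T = F
~U = ~F = T
R nand M = F nand T = T
~(R nand M) = ~T = F
~U nand ~(R nand M) = T nand F = T
~S nor (~U nand ~(R nand M)) = F nor T = F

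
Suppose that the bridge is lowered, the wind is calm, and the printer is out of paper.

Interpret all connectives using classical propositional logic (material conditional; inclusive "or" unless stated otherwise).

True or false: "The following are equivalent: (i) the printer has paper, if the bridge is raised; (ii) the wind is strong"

Let P = "the bridge is raised" (F), R = "the printer has paper" (F), Q = "the wind is strong" (F).
This is (P → R) ↔ Q.

P → R = F → F = T
(P → R) ↔ Q = T ↔ F = F

False.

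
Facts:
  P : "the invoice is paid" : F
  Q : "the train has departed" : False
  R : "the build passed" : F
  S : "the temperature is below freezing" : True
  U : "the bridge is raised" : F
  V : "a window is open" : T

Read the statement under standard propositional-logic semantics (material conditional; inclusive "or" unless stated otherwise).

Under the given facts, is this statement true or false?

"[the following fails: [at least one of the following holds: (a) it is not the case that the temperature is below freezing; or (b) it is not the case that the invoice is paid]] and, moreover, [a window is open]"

The statement is false.

In symbols: not (not S or not P) and V

not S = not True = False
not P = not False = True
not S or not P = False or True = True
not (not S or not P) = not True = False
not (not S or not P) and V = False and True = False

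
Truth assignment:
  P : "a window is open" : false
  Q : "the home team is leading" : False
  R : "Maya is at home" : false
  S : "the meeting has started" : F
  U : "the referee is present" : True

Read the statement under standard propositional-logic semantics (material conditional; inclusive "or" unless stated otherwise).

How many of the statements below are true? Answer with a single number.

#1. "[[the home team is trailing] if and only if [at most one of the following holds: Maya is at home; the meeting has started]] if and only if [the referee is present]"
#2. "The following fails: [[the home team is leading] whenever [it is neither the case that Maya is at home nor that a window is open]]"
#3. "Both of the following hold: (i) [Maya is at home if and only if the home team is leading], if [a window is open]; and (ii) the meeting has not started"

3

#1: In symbols: (¬Q ↔ (R ↑ S)) ↔ U

¬Q = ¬F = T
R ↑ S = F ↑ F = T
¬Q ↔ (R ↑ S) = T ↔ T = T
(¬Q ↔ (R ↑ S)) ↔ U = T ↔ T = T
Thus #1 is true.

#2: This is ¬((R ↓ P) → Q).

R ↓ P = F ↓ F = T
(R ↓ P) → Q = T → F = F
¬((R ↓ P) → Q) = ¬F = T
Thus #2 is true.

#3: Formalization: (P → (R ↔ Q)) ∧ ¬S

R ↔ Q = F ↔ F = T
P → (R ↔ Q) = F → T = T
¬S = ¬F = T
(P → (R ↔ Q)) ∧ ¬S = T ∧ T = T
Thus #3 is true.

3 of the 3 statements are true (#1, #2, #3).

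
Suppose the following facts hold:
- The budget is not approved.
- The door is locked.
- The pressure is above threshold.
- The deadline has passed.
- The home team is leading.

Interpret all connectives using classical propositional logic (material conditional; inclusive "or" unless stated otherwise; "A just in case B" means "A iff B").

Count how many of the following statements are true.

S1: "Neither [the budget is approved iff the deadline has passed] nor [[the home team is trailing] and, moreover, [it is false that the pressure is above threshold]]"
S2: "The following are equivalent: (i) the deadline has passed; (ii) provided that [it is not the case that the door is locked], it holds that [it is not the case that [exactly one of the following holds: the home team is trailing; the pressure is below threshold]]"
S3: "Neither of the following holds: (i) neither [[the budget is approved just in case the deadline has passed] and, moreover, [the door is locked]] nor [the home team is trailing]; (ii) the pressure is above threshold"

Let M = "the budget is approved" (F), G = "the deadline has passed" (T), H = "the home team is leading" (T), Q = "the pressure is above threshold" (T), U = "the door is locked" (T).

S1: This is (M <-> G) nor (~H & ~Q).

M <-> G = F <-> T = F
~H = ~T = F
~Q = ~T = F
~H & ~Q = F & F = F
(M <-> G) nor (~H & ~Q) = F nor F = T
Hence S1 is true.

S2: In symbols: G <-> (~U -> ~(~H xor ~Q))

~U = ~T = F
~H = ~T = F
~Q = ~T = F
~H xor ~Q = F xor F = F
~(~H xor ~Q) = ~F = T
~U -> ~(~H xor ~Q) = F -> T = T
G <-> (~U -> ~(~H xor ~Q)) = T <-> T = T
Hence S2 is true.

S3: In symbols: (((M <-> G) & U) nor ~H) nor Q

M <-> G = F <-> T = F
(M <-> G) & U = F & T = F
~H = ~T = F
((M <-> G) & U) nor ~H = F nor F = T
(((M <-> G) & U) nor ~H) nor Q = T nor T = F
Thus S3 is false.

Count: 2.

2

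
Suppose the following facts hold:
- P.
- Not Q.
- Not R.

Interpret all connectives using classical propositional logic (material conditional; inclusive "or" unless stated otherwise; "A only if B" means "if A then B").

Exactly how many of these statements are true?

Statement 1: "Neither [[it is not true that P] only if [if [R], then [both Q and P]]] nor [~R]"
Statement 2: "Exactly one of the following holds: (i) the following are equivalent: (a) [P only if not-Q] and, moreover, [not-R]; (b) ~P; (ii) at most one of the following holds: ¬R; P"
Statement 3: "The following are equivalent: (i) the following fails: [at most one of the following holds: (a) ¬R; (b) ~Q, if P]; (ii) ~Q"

Statement 1: Parsed as (not P -> (R -> (Q and P))) nor not R

not P = not True = False
Q and P = False and True = False
R -> (Q and P) = False -> False = True
not P -> (R -> (Q and P)) = False -> True = True
not R = not False = True
(not P -> (R -> (Q and P))) nor not R = True nor True = False
So Statement 1 is false.

Statement 2: Parsed as (((P -> not Q) and not R) iff not P) xor (not R nand P)

not Q = not False = True
P -> not Q = True -> True = True
not R = not False = True
(P -> not Q) and not R = True and True = True
not P = not True = False
((P -> not Q) and not R) iff not P = True iff False = False
not R = not False = True
not R nand P = True nand True = False
(((P -> not Q) and not R) iff not P) xor (not R nand P) = False xor False = False
Thus Statement 2 is false.

Statement 3: Parsed as not (not R nand (P -> not Q)) iff not Q

not R = not False = True
not Q = not False = True
P -> not Q = True -> True = True
not R nand (P -> not Q) = True nand True = False
not (not R nand (P -> not Q)) = not False = True
not Q = not False = True
not (not R nand (P -> not Q)) iff not Q = True iff True = True
Hence Statement 3 is true.

1 of the 3 statements is true.

1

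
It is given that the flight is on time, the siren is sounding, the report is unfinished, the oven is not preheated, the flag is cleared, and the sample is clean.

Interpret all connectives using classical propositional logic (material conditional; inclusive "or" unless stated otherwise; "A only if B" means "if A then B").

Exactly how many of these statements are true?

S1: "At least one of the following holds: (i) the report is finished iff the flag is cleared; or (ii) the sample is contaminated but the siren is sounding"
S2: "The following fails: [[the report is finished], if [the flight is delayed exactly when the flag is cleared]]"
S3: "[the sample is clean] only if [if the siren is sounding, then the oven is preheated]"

0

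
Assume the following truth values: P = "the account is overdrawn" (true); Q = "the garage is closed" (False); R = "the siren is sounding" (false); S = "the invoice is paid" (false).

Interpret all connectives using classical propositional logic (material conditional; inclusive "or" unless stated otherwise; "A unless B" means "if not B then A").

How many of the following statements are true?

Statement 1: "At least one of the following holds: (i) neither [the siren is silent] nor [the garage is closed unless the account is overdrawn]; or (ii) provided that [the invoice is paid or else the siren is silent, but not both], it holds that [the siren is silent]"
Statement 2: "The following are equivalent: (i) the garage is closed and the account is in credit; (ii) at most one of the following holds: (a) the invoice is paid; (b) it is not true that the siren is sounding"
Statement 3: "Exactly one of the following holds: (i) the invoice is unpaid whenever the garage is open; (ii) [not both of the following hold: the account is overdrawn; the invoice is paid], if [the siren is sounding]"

1

Statement 1: In symbols: (~R nor (Q | P)) | ((S xor ~R) -> ~R)

~R = ~F = T
Q | P = F | T = T
~R nor (Q | P) = T nor T = F
~R = ~F = T
S xor ~R = F xor T = T
~R = ~F = T
(S xor ~R) -> ~R = T -> T = T
(~R nor (Q | P)) | ((S xor ~R) -> ~R) = F | T = T
So Statement 1 is true.

Statement 2: This is (Q & ~P) <-> (S nand ~R).

~P = ~T = F
Q & ~P = F & F = F
~R = ~F = T
S nand ~R = F nand T = T
(Q & ~P) <-> (S nand ~R) = F <-> T = F
So Statement 2 is false.

Statement 3: In symbols: (~Q -> ~S) xor (R -> (P nand S))

~Q = ~F = T
~S = ~F = T
~Q -> ~S = T -> T = T
P nand S = T nand F = T
R -> (P nand S) = F -> T = T
(~Q -> ~S) xor (R -> (P nand S)) = T xor T = F
Hence Statement 3 is false.

True statements: 1 (Statement 1).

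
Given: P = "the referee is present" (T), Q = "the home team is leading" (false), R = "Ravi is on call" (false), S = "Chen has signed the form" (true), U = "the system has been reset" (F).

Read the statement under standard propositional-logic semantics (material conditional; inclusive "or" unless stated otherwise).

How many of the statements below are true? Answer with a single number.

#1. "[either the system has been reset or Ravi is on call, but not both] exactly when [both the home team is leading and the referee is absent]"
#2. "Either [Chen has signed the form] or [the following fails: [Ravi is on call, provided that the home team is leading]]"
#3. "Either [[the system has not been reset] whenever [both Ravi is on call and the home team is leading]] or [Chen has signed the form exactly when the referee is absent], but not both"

#1: This is (U xor R) <-> (Q & ~P).

U xor R = F xor F = F
~P = ~T = F
Q & ~P = F & F = F
(U xor R) <-> (Q & ~P) = F <-> F = T
So #1 is true.

#2: Formalization: S | ~(Q -> R)

Q -> R = F -> F = T
~(Q -> R) = ~T = F
S | ~(Q -> R) = T | F = T
Hence #2 is true.

#3: Parsed as ((R & Q) -> ~U) xor (S <-> ~P)

R & Q = F & F = F
~U = ~F = T
(R & Q) -> ~U = F -> T = T
~P = ~T = F
S <-> ~P = T <-> F = F
((R & Q) -> ~U) xor (S <-> ~P) = T xor F = T
So #3 is true.

3 of the 3 statements are true.

3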